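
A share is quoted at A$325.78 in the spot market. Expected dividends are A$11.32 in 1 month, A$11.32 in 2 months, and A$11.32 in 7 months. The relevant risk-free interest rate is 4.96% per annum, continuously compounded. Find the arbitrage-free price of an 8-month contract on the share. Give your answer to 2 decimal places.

PV(dividends) I = 11.32·e^(−0.0496·1/12) + 11.32·e^(−0.0496·2/12) + 11.32·e^(−0.0496·7/12)
I = 11.2733 + 11.2268 + 10.9972 = 33.4973
F = (S − I)·e^(rT) = (325.78 − 33.4973) · e^(0.0496·8/12)
= 292.2827 · e^0.033067 = 292.2827 × 1.033620 = A$302.11

A$302.11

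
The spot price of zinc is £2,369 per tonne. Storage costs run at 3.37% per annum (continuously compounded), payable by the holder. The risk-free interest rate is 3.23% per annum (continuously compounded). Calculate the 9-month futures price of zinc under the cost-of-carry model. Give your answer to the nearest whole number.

£2,489 per tonne

Net carry = r + u − y = 0.0323 + 0.0337 − 0.0000 = 0.0660
F = S·e^((r+u−y)T) = 2369 · e^(0.0660 × 9/12) = 2369 · e^0.049500
= 2369 × 1.050746 = £2,489 per tonne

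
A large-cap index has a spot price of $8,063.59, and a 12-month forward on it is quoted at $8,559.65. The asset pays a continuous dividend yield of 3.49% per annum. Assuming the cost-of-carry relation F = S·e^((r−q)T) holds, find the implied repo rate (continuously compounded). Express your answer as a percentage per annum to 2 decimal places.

From F = S·e^((r−q)T): (r − q) = ln(F/S)/T
ln(8559.65/8063.59) = ln(1.061519) = 0.059701
(r − q) = 0.059701 / (12/12) = 0.059701
r = ln(F/S)/T + q = 0.059701 + 0.0349 = 0.094601
r = 9.46%

9.46%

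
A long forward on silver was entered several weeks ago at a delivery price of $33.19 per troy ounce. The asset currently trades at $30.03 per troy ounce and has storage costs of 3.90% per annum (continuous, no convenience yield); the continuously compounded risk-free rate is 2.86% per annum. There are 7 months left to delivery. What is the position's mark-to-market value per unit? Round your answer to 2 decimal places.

-$1.92 per troy ounce

Current fair forward for the remaining 7 months: F = S·e^((r + u)·T), (r + u) = 0.0286 + 0.0390 = 0.0676
F = 30.03 · e^(0.0676 × 7/12) = 30.03 × 1.040221 = 31.2378
Value of long forward = (F − K)·e^(−rT) = (31.2378 − 33.19) · e^(−0.0286·7/12)
= -1.9522 × 0.983455 = -1.92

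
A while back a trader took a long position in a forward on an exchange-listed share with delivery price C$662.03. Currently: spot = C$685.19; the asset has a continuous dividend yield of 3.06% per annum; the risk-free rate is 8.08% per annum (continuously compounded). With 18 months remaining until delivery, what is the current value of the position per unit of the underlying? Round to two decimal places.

Current fair forward for the remaining 18 months: F = S·e^((r − q)·T), (r − q) = 0.0808 − 0.0306 = 0.0502
F = 685.19 · e^(0.0502 × 18/12) = 685.19 × 1.078208 = 738.7773
Value of long forward = (F − K)·e^(−rT) = (738.7773 − 662.03) · e^(−0.0808·18/12)
= 76.7473 × 0.885857 = 67.99

C$67.99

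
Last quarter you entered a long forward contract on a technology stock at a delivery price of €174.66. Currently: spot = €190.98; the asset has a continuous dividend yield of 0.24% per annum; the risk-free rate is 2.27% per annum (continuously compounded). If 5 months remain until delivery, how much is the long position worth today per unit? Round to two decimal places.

€17.77

Current fair forward for the remaining 5 months: F = S·e^((r − q)·T), (r − q) = 0.0227 − 0.0024 = 0.0203
F = 190.98 · e^(0.0203 × 5/12) = 190.98 × 1.008494 = 192.6022
Value of long forward = (F − K)·e^(−rT) = (192.6022 − 174.66) · e^(−0.0227·5/12)
= 17.9422 × 0.990586 = 17.77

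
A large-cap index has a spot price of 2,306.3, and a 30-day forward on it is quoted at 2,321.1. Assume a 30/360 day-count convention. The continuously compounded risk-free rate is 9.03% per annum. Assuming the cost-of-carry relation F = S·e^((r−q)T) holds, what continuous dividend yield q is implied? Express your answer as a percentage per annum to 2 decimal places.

From F = S·e^((r−q)T): (r − q) = ln(F/S)/T
ln(2321.1/2306.3) = ln(1.006417) = 0.006396
(r − q) = 0.006396 / (30/360) = 0.076752
q = r − ln(F/S)/T = 0.0903 − 0.076752 = 0.013548
q = 1.35%

1.35%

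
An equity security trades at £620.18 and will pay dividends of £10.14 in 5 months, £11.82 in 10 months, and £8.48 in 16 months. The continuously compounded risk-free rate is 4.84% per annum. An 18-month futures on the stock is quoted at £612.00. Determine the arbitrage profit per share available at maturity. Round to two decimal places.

£23.44 per share

PV(dividends) I = 10.14·e^(−0.0484·5/12) + 11.82·e^(−0.0484·10/12) + 8.48·e^(−0.0484·16/12) = 29.2403
Fair futures F* = (S − I)·e^(rT) = (620.18 − 29.2403)·e^0.072600 = 590.9397 × 1.075300 = 635.4375
Market £612.00 < fair 635.4375: forward underpriced → reverse cash-and-carry (short the stock, invest proceeds at r, pay the dividends, go long the forward).
Profit at T = |F_mkt − F*| = |612.00 − 635.4375| = £23.44 per share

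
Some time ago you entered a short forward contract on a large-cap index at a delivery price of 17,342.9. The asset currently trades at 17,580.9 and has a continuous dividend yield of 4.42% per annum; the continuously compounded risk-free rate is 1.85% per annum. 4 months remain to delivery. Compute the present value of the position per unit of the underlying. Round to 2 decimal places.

-87.49

Current fair forward for the remaining 4 months: F = S·e^((r − q)·T), (r − q) = 0.0185 − 0.0442 = -0.0257
F = 17580.9 · e^(-0.0257 × 4/12) = 17580.9 × 0.99146992 = 17430.9335
Value of long forward = (F − K)·e^(−rT) = (17430.9335 − 17342.9) · e^(−0.0185·4/12)
= 88.0335 × 0.99385231 = 87.49
Short position value = −(long value) = -87.49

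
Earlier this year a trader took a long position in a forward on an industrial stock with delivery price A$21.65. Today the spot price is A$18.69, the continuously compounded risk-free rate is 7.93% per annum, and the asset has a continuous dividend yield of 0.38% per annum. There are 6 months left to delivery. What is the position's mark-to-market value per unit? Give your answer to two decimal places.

-A$2.15

Current fair forward for the remaining 6 months: F = S·e^((r − q)·T), (r − q) = 0.0793 − 0.0038 = 0.0755
F = 18.69 · e^(0.0755 × 6/12) = 18.69 × 1.038472 = 19.4090
Value of long forward = (F − K)·e^(−rT) = (19.4090 − 21.65) · e^(−0.0793·6/12)
= -2.2410 × 0.961126 = -2.15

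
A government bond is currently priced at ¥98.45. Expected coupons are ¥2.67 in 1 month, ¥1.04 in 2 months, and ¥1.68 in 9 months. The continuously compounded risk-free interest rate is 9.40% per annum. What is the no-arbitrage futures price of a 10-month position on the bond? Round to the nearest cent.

¥100.81

PV(coupons) I = 2.67·e^(−0.0940·1/12) + 1.04·e^(−0.0940·2/12) + 1.68·e^(−0.0940·9/12)
I = 2.6492 + 1.0238 + 1.5656 = 5.2386
F = (S − I)·e^(rT) = (98.45 − 5.2386) · e^(0.0940·10/12)
= 93.2114 · e^0.078333 = 93.2114 × 1.081483 = ¥100.81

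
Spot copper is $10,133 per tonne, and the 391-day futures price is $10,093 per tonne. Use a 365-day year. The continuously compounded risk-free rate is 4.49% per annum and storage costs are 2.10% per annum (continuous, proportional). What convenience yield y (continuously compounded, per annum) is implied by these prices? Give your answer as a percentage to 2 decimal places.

F = S·e^((r+u−y)T) ⇒ (r+u−y) = ln(F/S)/T
ln(10093/10133) = -0.003955; /T ⇒ -0.003692
y = r + u − ln(F/S)/T = 0.0449 + 0.0210 + 0.003692 = 0.069592
y = 6.96%

6.96%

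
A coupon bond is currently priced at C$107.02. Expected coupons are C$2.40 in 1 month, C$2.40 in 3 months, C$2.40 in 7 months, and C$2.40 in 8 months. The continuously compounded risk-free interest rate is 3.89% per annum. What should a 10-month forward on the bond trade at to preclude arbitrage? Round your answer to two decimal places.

PV(coupons) I = 2.40·e^(−0.0389·1/12) + 2.40·e^(−0.0389·3/12) + 2.40·e^(−0.0389·7/12) + 2.40·e^(−0.0389·8/12)
I = 2.3922 + 2.3768 + 2.3462 + 2.3386 = 9.4538
F = (S − I)·e^(rT) = (107.02 − 9.4538) · e^(0.0389·10/12)
= 97.5662 · e^0.032417 = 97.5662 × 1.032948 = C$100.78

C$100.78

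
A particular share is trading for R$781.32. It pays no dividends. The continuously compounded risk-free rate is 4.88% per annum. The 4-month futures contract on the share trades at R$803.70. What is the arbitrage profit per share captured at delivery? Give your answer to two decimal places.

Fair futures: F* = S·e^(carry·T), with carry = r = 0.0488
F* = 781.32 · e^(0.0488 × 4/12) = 781.32 · e^0.016267 = 781.32 × 1.016400 = R$794.1336
Market R$803.70 > fair R$794.1336: forward overpriced → cash-and-carry (buy spot, short the forward).
At maturity, profit = |F_mkt − F*| = |803.70 − 794.1336| = R$9.57 per share

R$9.57 per share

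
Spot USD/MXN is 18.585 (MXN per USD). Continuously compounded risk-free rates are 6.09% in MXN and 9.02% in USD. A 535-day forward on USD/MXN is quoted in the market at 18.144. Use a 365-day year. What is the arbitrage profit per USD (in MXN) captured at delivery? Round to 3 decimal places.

Fair forward: F* = S·e^(carry·T), with carry = (r_MXN − r_USD) = 0.0609 − 0.0902 = -0.0293
F* = 18.585 · e^(-0.0293 × 535/365) = 18.585 · e^-0.042947 = 18.585 × 0.957962 = 17.8037
Market 18.144 > fair 17.8037: forward overpriced → cash-and-carry (buy spot, short the forward).
At maturity, profit = |F_mkt − F*| = |18.144 − 17.8037| = 0.340 per USD (in MXN)

0.340 per USD (in MXN)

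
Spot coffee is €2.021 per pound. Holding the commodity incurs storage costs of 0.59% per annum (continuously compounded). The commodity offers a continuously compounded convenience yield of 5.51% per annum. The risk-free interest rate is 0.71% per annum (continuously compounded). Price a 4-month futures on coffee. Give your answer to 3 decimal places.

Net carry = r + u − y = 0.0071 + 0.0059 − 0.0551 = -0.0421
F = S·e^((r+u−y)T) = 2.021 · e^(-0.0421 × 4/12) = 2.021 · e^-0.014033
= 2.021 × 0.986065 = €1.993 per pound

€1.993 per pound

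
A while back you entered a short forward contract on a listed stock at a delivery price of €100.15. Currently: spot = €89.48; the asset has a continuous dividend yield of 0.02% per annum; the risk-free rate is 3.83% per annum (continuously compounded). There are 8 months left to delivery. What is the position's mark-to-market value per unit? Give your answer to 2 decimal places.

Current fair forward for the remaining 8 months: F = S·e^((r − q)·T), (r − q) = 0.0383 − 0.0002 = 0.0381
F = 89.48 · e^(0.0381 × 8/12) = 89.48 × 1.025725 = 91.7819
Value of long forward = (F − K)·e^(−rT) = (91.7819 − 100.15) · e^(−0.0383·8/12)
= -8.3681 × 0.974790 = -8.16
Short position value = −(long value) = €8.16

€8.16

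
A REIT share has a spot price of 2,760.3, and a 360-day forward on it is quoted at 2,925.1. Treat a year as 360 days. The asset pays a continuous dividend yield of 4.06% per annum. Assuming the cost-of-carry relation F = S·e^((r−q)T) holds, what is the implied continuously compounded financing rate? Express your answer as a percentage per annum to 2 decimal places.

9.86%

From F = S·e^((r−q)T): (r − q) = ln(F/S)/T
ln(2925.1/2760.3) = ln(1.059704) = 0.057990
(r − q) = 0.057990 / (360/360) = 0.057990
r = ln(F/S)/T + q = 0.057990 + 0.0406 = 0.098590
r = 9.86%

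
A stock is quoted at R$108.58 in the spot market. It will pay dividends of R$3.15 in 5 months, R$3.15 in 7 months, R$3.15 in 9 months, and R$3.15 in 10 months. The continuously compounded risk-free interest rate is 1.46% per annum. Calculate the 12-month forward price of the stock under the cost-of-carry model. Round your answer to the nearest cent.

PV(dividends) I = 3.15·e^(−0.0146·5/12) + 3.15·e^(−0.0146·7/12) + 3.15·e^(−0.0146·9/12) + 3.15·e^(−0.0146·10/12)
I = 3.1309 + 3.1233 + 3.1157 + 3.1119 = 12.4818
F = (S − I)·e^(rT) = (108.58 − 12.4818) · e^(0.0146·12/12)
= 96.0982 · e^0.014600 = 96.0982 × 1.014707 = R$97.51

R$97.51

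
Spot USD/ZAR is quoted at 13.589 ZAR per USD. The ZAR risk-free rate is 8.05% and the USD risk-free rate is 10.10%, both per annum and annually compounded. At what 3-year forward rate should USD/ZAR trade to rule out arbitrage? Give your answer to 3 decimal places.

By covered interest parity, F = S · (1+r_ZAR)^T / (1+r_USD)^T
= 13.589 × 1.261462 / 1.334633 = 13.589 × 0.945175
F = 12.844 ZAR per USD

12.844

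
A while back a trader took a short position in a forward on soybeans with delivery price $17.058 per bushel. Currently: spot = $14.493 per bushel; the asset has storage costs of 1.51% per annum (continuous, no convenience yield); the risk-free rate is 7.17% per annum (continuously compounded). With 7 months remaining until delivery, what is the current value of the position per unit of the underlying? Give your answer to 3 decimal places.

Current fair forward for the remaining 7 months: F = S·e^((r + u)·T), (r + u) = 0.0717 + 0.0151 = 0.0868
F = 14.493 · e^(0.0868 × 7/12) = 14.493 × 1.051937 = 15.2457
Value of long forward = (F − K)·e^(−rT) = (15.2457 − 17.058) · e^(−0.0717·7/12)
= -1.8123 × 0.959038 = -1.738
Short position value = −(long value) = $1.738

$1.738 per bushel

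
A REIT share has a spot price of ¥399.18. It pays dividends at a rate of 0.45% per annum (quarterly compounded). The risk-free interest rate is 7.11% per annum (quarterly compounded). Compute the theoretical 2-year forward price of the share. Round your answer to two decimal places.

F = S · (1+r/4)^(4T) / (1+q/4)^(4T)
= 399.18 × 1.151368 / 1.009036 = 399.18 × 1.141057
F = ¥455.49

¥455.49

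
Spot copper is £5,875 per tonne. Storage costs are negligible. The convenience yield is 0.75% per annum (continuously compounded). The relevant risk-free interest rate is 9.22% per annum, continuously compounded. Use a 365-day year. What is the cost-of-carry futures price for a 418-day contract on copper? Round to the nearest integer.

£6,473 per tonne

Net carry = r + u − y = 0.0922 + 0.0000 − 0.0075 = 0.0847
F = S·e^((r+u−y)T) = 5875 · e^(0.0847 × 418/365) = 5875 · e^0.096999
= 5875 × 1.101859 = £6,473 per tonne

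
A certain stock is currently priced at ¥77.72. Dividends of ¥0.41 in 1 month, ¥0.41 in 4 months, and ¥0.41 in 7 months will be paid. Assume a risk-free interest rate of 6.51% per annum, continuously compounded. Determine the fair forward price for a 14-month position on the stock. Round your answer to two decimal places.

¥82.55

PV(dividends) I = 0.41·e^(−0.0651·1/12) + 0.41·e^(−0.0651·4/12) + 0.41·e^(−0.0651·7/12)
I = 0.4078 + 0.4012 + 0.3947 = 1.2037
F = (S − I)·e^(rT) = (77.72 − 1.2037) · e^(0.0651·14/12)
= 76.5163 · e^0.075950 = 76.5163 × 1.078909 = ¥82.55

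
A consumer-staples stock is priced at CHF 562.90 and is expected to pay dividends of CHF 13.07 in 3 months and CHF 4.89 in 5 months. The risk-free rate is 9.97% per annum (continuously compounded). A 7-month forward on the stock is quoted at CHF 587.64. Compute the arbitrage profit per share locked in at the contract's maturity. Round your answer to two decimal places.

CHF 9.52 per share

PV(dividends) I = 13.07·e^(−0.0997·3/12) + 4.89·e^(−0.0997·5/12) = 17.4393
Fair forward F* = (S − I)·e^(rT) = (562.90 − 17.4393)·e^0.058158 = 545.4607 × 1.059882 = 578.1240
Market CHF 587.64 > fair 578.1240: forward overpriced → cash-and-carry (borrow at r, buy the stock and collect the dividends, short the forward).
Profit at T = |F_mkt − F*| = |587.64 − 578.1240| = CHF 9.52 per share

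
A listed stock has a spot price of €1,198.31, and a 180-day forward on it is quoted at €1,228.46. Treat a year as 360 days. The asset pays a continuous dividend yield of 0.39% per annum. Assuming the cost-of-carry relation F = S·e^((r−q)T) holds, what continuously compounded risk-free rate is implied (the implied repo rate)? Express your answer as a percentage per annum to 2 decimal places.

From F = S·e^((r−q)T): (r − q) = ln(F/S)/T
ln(1228.46/1198.31) = ln(1.025160) = 0.024849
(r − q) = 0.024849 / (180/360) = 0.049698
r = ln(F/S)/T + q = 0.049698 + 0.0039 = 0.053598
r = 5.36%

5.36%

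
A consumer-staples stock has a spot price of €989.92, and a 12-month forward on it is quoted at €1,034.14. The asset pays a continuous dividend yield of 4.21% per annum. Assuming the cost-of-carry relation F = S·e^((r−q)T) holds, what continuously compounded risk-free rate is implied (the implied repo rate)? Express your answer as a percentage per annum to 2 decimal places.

From F = S·e^((r−q)T): (r − q) = ln(F/S)/T
ln(1034.14/989.92) = ln(1.044670) = 0.043701
(r − q) = 0.043701 / (12/12) = 0.043701
r = ln(F/S)/T + q = 0.043701 + 0.0421 = 0.085801
r = 8.58%

8.58%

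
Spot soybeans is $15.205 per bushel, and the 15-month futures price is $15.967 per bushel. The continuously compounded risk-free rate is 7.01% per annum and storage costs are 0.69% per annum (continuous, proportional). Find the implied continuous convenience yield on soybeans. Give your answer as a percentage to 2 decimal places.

F = S·e^((r+u−y)T) ⇒ (r+u−y) = ln(F/S)/T
ln(15.967/15.205) = 0.048900; /T ⇒ 0.039120
y = r + u − ln(F/S)/T = 0.0701 + 0.0069 − 0.039120 = 0.037880
y = 3.79%

3.79%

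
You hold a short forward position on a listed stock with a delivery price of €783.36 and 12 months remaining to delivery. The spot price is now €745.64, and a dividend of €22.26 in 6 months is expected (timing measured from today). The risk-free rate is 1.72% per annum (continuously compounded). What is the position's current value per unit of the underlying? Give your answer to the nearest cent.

€46.43

PV(remaining dividends) I = 22.26·e^(−0.0172·6/12) = 22.0694
Current forward F = (S − I)·e^(rT) = (745.64 − 22.0694)·e^(0.0172·12/12) = 723.5706 × 1.017349 = 736.1238
Value (long) = (F − K)·e^(−rT) = (736.1238 − 783.36) × 0.982947 = -46.4307
Short position value = −(long value) = €46.43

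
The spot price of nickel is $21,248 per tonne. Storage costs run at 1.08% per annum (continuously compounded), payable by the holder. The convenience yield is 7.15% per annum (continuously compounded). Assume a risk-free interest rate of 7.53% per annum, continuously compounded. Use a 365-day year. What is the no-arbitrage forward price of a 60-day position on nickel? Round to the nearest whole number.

Net carry = r + u − y = 0.0753 + 0.0108 − 0.0715 = 0.0146
F = S·e^((r+u−y)T) = 21248 · e^(0.0146 × 60/365) = 21248 · e^0.002400
= 21248 × 1.002403 = $21,299 per tonne

$21,299 per tonne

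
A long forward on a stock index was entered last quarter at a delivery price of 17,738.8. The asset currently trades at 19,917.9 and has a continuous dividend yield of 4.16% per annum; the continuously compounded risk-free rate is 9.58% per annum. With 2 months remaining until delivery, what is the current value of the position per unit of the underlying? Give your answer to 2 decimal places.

Current fair forward for the remaining 2 months: F = S·e^((r − q)·T), (r − q) = 0.0958 − 0.0416 = 0.0542
F = 19917.9 · e^(0.0542 × 2/12) = 19917.9 × 1.00907426 = 20098.6402
Value of long forward = (F − K)·e^(−rT) = (20098.6402 − 17738.8) · e^(−0.0958·2/12)
= 2359.8402 × 0.98416012 = 2322.46

2322.46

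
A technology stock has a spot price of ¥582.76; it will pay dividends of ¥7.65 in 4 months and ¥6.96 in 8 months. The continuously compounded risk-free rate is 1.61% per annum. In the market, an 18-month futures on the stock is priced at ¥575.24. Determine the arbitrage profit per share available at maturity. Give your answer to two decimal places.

PV(dividends) I = 7.65·e^(−0.0161·4/12) + 6.96·e^(−0.0161·8/12) = 14.4948
Fair futures F* = (S − I)·e^(rT) = (582.76 − 14.4948)·e^0.024150 = 568.2652 × 1.024444 = 582.1559
Market ¥575.24 < fair 582.1559: forward underpriced → reverse cash-and-carry (short the stock, invest proceeds at r, pay the dividends, go long the forward).
Profit at T = |F_mkt − F*| = |575.24 − 582.1559| = ¥6.92 per share

¥6.92 per share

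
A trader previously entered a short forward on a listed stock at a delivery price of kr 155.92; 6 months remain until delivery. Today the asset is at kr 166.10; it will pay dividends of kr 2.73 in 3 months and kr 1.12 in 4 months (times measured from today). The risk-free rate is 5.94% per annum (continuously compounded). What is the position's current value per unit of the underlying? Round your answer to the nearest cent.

-kr 10.95

PV(remaining dividends) I = 2.73·e^(−0.0594·3/12) + 1.12·e^(−0.0594·4/12) = 3.7878
Current forward F = (S − I)·e^(rT) = (166.10 − 3.7878)·e^(0.0594·6/12) = 162.3122 × 1.030145 = 167.2051
Value (long) = (F − K)·e^(−rT) = (167.2051 − 155.92) × 0.970737 = 10.9549
Short position value = −(long value) = -kr 10.95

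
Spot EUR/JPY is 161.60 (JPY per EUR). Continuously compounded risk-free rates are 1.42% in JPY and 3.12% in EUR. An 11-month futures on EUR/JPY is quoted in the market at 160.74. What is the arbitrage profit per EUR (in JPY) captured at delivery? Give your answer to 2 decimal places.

1.64 per EUR (in JPY)

Fair futures: F* = S·e^(carry·T), with carry = (r_JPY − r_EUR) = 0.0142 − 0.0312 = -0.0170
F* = 161.60 · e^(-0.0170 × 11/12) = 161.60 · e^-0.015583 = 161.60 × 0.984538 = 159.1013
Market 160.74 > fair 159.1013: forward overpriced → cash-and-carry (buy spot, short the forward).
At maturity, profit = |F_mkt − F*| = |160.74 − 159.1013| = 1.64 per EUR (in JPY)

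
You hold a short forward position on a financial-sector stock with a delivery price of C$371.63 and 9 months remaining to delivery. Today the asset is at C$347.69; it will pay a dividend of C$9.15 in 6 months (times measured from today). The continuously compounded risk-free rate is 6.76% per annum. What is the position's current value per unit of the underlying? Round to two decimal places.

PV(remaining dividends) I = 9.15·e^(−0.0676·6/12) = 8.8459
Current forward F = (S − I)·e^(rT) = (347.69 − 8.8459)·e^(0.0676·9/12) = 338.8441 × 1.052007 = 356.4664
Value (long) = (F − K)·e^(−rT) = (356.4664 − 371.63) × 0.950564 = -14.4140
Short position value = −(long value) = C$14.41

C$14.41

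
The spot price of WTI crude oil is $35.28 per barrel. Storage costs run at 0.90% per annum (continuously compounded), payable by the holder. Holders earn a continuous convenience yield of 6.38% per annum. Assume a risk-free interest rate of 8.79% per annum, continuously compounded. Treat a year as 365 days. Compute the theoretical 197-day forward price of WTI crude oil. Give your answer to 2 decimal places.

$35.92 per barrel

Net carry = r + u − y = 0.0879 + 0.0090 − 0.0638 = 0.0331
F = S·e^((r+u−y)T) = 35.28 · e^(0.0331 × 197/365) = 35.28 · e^0.017865
= 35.28 × 1.018026 = $35.92 per barrel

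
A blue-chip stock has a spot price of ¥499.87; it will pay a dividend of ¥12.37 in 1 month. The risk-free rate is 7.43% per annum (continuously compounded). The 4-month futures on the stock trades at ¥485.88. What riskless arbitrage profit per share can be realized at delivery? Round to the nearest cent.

PV(dividends) I = 12.37·e^(−0.0743·1/12) = 12.2936
Fair futures F* = (S − I)·e^(rT) = (499.87 − 12.2936)·e^0.024767 = 487.5764 × 1.025076 = 499.8029
Market ¥485.88 < fair 499.8029: forward underpriced → reverse cash-and-carry (short the stock, invest proceeds at r, pay the dividends, go long the forward).
Profit at T = |F_mkt − F*| = |485.88 − 499.8029| = ¥13.92 per share

¥13.92 per share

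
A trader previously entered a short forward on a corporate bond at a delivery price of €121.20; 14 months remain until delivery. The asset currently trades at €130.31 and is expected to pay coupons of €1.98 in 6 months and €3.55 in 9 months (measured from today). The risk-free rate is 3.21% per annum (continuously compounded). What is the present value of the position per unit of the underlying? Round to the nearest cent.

PV(remaining coupons) I = 1.98·e^(−0.0321·6/12) + 3.55·e^(−0.0321·9/12) = 5.4140
Current forward F = (S − I)·e^(rT) = (130.31 − 5.4140)·e^(0.0321·14/12) = 124.8960 × 1.038160 = 129.6620
Value (long) = (F − K)·e^(−rT) = (129.6620 − 121.20) × 0.963243 = 8.1510
Short position value = −(long value) = -€8.15

-€8.15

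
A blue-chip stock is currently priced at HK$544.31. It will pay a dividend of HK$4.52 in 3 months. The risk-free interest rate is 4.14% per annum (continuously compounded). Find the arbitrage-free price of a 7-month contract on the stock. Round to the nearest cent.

HK$553.03

PV(dividends) I = 4.52·e^(−0.0414·3/12)
I = 4.4735
F = (S − I)·e^(rT) = (544.31 − 4.4735) · e^(0.0414·7/12)
= 539.8365 · e^0.024150 = 539.8365 × 1.024444 = HK$553.03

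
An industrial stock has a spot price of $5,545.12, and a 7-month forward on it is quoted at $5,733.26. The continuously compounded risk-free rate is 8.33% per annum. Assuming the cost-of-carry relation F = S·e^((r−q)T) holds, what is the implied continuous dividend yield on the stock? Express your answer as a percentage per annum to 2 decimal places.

2.61%

From F = S·e^((r−q)T): (r − q) = ln(F/S)/T
ln(5733.26/5545.12) = ln(1.033929) = 0.033366
(r − q) = 0.033366 / (7/12) = 0.057199
q = r − ln(F/S)/T = 0.0833 − 0.057199 = 0.026101
q = 2.61%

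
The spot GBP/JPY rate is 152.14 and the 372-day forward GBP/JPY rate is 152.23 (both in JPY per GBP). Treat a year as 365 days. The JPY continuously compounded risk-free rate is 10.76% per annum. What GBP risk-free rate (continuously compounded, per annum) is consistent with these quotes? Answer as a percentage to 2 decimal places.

F = S·e^((r_JPY − r_GBP)T) ⇒ r_GBP = r_JPY − ln(F/S)/T
ln(152.23/152.14) = 0.000591; /(372/365) = 0.000580
r_GBP = 0.1076 − 0.000580 = 0.107020
r_GBP = 10.70%

10.70%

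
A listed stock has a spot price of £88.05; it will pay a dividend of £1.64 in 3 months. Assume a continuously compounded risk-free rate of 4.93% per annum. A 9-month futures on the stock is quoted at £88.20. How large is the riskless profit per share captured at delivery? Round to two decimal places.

PV(dividends) I = 1.64·e^(−0.0493·3/12) = 1.6199
Fair futures F* = (S − I)·e^(rT) = (88.05 − 1.6199)·e^0.036975 = 86.4301 × 1.037667 = 89.6857
Market £88.20 < fair 89.6857: forward underpriced → reverse cash-and-carry (short the stock, invest proceeds at r, pay the dividends, go long the forward).
Profit at T = |F_mkt − F*| = |88.20 − 89.6857| = £1.49 per share

£1.49 per share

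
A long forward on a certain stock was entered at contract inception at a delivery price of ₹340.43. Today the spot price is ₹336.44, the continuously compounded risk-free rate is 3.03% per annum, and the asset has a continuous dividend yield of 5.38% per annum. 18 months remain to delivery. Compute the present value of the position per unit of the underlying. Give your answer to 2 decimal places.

-₹14.95

Current fair forward for the remaining 18 months: F = S·e^((r − q)·T), (r − q) = 0.0303 − 0.0538 = -0.0235
F = 336.44 · e^(-0.0235 × 18/12) = 336.44 × 0.965364 = 324.7871
Value of long forward = (F − K)·e^(−rT) = (324.7871 − 340.43) · e^(−0.0303·18/12)
= -15.6429 × 0.955567 = -14.95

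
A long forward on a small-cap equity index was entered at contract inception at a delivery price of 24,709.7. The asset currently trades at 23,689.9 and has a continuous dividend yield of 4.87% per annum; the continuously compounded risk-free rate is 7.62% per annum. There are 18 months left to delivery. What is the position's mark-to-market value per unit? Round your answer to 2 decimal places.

-19.76

Current fair forward for the remaining 18 months: F = S·e^((r − q)·T), (r − q) = 0.0762 − 0.0487 = 0.0275
F = 23689.9 · e^(0.0275 × 18/12) = 23689.9 × 1.04211260 = 24687.5433
Value of long forward = (F − K)·e^(−rT) = (24687.5433 − 24709.7) · e^(−0.0762·18/12)
= -22.1567 × 0.89199032 = -19.76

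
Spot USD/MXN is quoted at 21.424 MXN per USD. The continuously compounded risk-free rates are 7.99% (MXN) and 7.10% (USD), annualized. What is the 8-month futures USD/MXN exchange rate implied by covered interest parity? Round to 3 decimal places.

21.551

F = S·e^((r_MXN − r_USD)T) = 21.424 · e^((0.0799 − 0.0710) × 8/12)
= 21.424 · e^0.005933 = 21.424 × 1.005951
F = 21.551 MXN per USD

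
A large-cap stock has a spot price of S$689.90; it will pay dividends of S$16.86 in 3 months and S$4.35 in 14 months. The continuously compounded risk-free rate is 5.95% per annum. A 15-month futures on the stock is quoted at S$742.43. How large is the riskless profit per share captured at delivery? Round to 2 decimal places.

S$21.53 per share

PV(dividends) I = 16.86·e^(−0.0595·3/12) + 4.35·e^(−0.0595·14/12) = 20.6693
Fair futures F* = (S − I)·e^(rT) = (689.90 − 20.6693)·e^0.074375 = 669.2307 × 1.077211 = 720.9027
Market S$742.43 > fair 720.9027: forward overpriced → cash-and-carry (borrow at r, buy the stock and collect the dividends, short the forward).
Profit at T = |F_mkt − F*| = |742.43 − 720.9027| = S$21.53 per share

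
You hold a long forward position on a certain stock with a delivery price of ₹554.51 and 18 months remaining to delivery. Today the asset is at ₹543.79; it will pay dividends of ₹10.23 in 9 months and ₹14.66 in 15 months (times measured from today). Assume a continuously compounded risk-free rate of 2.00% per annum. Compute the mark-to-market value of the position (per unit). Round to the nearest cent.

PV(remaining dividends) I = 10.23·e^(−0.0200·9/12) + 14.66·e^(−0.0200·15/12) = 24.3757
Current forward F = (S − I)·e^(rT) = (543.79 − 24.3757)·e^(0.0200·18/12) = 519.4143 × 1.030455 = 535.2331
Value (long) = (F − K)·e^(−rT) = (535.2331 − 554.51) × 0.970446 = -18.7072
Value = -₹18.71

-₹18.71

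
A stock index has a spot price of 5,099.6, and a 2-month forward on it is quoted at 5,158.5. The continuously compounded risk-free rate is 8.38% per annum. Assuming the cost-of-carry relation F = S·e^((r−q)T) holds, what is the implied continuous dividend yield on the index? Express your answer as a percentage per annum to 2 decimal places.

From F = S·e^((r−q)T): (r − q) = ln(F/S)/T
ln(5158.5/5099.6) = ln(1.011550) = 0.011484
(r − q) = 0.011484 / (2/12) = 0.068904
q = r − ln(F/S)/T = 0.0838 − 0.068904 = 0.014896
q = 1.49%

1.49%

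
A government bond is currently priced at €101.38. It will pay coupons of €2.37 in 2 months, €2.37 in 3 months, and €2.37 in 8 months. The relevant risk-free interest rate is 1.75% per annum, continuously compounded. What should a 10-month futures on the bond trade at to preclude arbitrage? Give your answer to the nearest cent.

PV(coupons) I = 2.37·e^(−0.0175·2/12) + 2.37·e^(−0.0175·3/12) + 2.37·e^(−0.0175·8/12)
I = 2.3631 + 2.3597 + 2.3425 = 7.0653
F = (S − I)·e^(rT) = (101.38 − 7.0653) · e^(0.0175·10/12)
= 94.3147 · e^0.014583 = 94.3147 × 1.014690 = €95.70

€95.70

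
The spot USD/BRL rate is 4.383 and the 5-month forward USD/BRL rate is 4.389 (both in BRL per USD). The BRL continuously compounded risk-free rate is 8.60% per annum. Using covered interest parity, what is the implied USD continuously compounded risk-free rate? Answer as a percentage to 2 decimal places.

8.27%

F = S·e^((r_BRL − r_USD)T) ⇒ r_USD = r_BRL − ln(F/S)/T
ln(4.389/4.383) = 0.001368; /(5/12) = 0.003283
r_USD = 0.0860 − 0.003283 = 0.082717
r_USD = 8.27%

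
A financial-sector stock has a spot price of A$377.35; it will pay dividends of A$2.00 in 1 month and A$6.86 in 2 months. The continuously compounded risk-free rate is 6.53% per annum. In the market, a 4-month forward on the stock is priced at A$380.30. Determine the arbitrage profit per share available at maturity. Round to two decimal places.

PV(dividends) I = 2.00·e^(−0.0653·1/12) + 6.86·e^(−0.0653·2/12) = 8.7749
Fair forward F* = (S − I)·e^(rT) = (377.35 − 8.7749)·e^0.021767 = 368.5751 × 1.022006 = 376.6860
Market A$380.30 > fair 376.6860: forward overpriced → cash-and-carry (borrow at r, buy the stock and collect the dividends, short the forward).
Profit at T = |F_mkt − F*| = |380.30 − 376.6860| = A$3.61 per share

A$3.61 per share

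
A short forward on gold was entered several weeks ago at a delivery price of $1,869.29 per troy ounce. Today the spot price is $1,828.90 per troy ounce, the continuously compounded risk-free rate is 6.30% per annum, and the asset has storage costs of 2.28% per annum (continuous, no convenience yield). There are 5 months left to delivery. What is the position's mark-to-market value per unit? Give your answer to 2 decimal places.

-$25.50 per troy ounce

Current fair forward for the remaining 5 months: F = S·e^((r + u)·T), (r + u) = 0.0630 + 0.0228 = 0.0858
F = 1828.90 · e^(0.0858 × 5/12) = 1828.90 × 1.03639671 = 1895.4659
Value of long forward = (F − K)·e^(−rT) = (1895.4659 − 1869.29) · e^(−0.0630·5/12)
= 26.1759 × 0.97409154 = 25.50
Short position value = −(long value) = -$25.50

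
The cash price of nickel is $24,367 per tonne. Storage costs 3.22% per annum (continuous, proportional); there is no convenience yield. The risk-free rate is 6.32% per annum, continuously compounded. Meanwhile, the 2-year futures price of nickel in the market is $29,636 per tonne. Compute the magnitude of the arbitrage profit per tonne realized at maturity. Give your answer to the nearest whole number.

$147 per tonne

Fair futures: F* = S·e^(carry·T), with carry = (r + u) = 0.0632 + 0.0322 = 0.0954
F* = 24367 · e^(0.0954 × 2) = 24367 · e^0.190800 = 24367 × 1.210217 = $29489.3576
Market $29636 > fair $29489.3576: forward overpriced → cash-and-carry (buy spot, short the forward).
At maturity, profit = |F_mkt − F*| = |29636 − 29489.3576| = $147 per tonne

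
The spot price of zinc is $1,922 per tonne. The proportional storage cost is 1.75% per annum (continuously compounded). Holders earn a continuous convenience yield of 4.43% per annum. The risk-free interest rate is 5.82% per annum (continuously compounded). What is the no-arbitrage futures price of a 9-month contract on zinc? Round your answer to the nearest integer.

$1,968 per tonne

Net carry = r + u − y = 0.0582 + 0.0175 − 0.0443 = 0.0314
F = S·e^((r+u−y)T) = 1922 · e^(0.0314 × 9/12) = 1922 · e^0.023550
= 1922 × 1.023829 = $1,968 per tonne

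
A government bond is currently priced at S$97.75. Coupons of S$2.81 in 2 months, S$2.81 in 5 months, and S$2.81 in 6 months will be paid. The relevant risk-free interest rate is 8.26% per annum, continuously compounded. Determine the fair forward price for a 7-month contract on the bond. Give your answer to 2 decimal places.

S$93.99

PV(coupons) I = 2.81·e^(−0.0826·2/12) + 2.81·e^(−0.0826·5/12) + 2.81·e^(−0.0826·6/12)
I = 2.7716 + 2.7149 + 2.6963 = 8.1828
F = (S − I)·e^(rT) = (97.75 − 8.1828) · e^(0.0826·7/12)
= 89.5672 · e^0.048183 = 89.5672 × 1.049363 = S$93.99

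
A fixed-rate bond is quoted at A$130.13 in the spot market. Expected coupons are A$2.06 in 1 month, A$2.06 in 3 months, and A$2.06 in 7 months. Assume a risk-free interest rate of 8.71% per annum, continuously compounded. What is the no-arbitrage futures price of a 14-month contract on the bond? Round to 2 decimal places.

PV(coupons) I = 2.06·e^(−0.0871·1/12) + 2.06·e^(−0.0871·3/12) + 2.06·e^(−0.0871·7/12)
I = 2.0451 + 2.0156 + 1.9579 = 6.0186
F = (S − I)·e^(rT) = (130.13 − 6.0186) · e^(0.0871·14/12)
= 124.1114 · e^0.101617 = 124.1114 × 1.106959 = A$137.39

A$137.39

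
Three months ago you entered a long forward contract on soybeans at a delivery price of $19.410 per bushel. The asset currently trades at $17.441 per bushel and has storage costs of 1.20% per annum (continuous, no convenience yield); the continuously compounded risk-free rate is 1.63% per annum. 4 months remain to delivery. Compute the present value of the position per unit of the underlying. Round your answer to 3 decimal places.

-$1.794 per bushel

Current fair forward for the remaining 4 months: F = S·e^((r + u)·T), (r + u) = 0.0163 + 0.0120 = 0.0283
F = 17.441 · e^(0.0283 × 4/12) = 17.441 × 1.009478 = 17.6063
Value of long forward = (F − K)·e^(−rT) = (17.6063 − 19.410) · e^(−0.0163·4/12)
= -1.8037 × 0.994581 = -1.794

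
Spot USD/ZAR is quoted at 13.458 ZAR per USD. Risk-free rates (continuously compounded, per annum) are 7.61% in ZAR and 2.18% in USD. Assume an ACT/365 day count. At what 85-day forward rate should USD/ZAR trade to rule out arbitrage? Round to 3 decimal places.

F = S·e^((r_ZAR − r_USD)T) = 13.458 · e^((0.0761 − 0.0218) × 85/365)
= 13.458 · e^0.012645 = 13.458 × 1.012725
F = 13.629 ZAR per USD

13.629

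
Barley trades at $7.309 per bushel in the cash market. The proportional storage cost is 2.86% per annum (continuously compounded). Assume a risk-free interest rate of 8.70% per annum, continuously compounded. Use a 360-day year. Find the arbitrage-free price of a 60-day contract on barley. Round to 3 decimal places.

$7.451 per bushel

Net carry = r + u − y = 0.0870 + 0.0286 − 0.0000 = 0.1156
F = S·e^((r+u−y)T) = 7.309 · e^(0.1156 × 60/360) = 7.309 · e^0.019267
= 7.309 × 1.019454 = $7.451 per bushel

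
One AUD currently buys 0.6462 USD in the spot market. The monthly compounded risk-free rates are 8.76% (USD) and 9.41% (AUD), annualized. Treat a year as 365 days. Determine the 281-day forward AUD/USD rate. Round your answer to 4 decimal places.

0.6430

By covered interest parity, F = S · (1+r_USD/12)^(12T) / (1+r_AUD/12)^(12T)
= 0.6462 × 1.069504 / 1.074829 = 0.6462 × 0.995046
F = 0.6430 USD per AUD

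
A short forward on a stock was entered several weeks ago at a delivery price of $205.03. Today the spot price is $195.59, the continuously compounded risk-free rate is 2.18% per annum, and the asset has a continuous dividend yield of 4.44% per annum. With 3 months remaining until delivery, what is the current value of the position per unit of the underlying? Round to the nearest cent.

$10.48

Current fair forward for the remaining 3 months: F = S·e^((r − q)·T), (r − q) = 0.0218 − 0.0444 = -0.0226
F = 195.59 · e^(-0.0226 × 3/12) = 195.59 × 0.994366 = 194.4880
Value of long forward = (F − K)·e^(−rT) = (194.4880 − 205.03) · e^(−0.0218·3/12)
= -10.5420 × 0.994565 = -10.48
Short position value = −(long value) = $10.48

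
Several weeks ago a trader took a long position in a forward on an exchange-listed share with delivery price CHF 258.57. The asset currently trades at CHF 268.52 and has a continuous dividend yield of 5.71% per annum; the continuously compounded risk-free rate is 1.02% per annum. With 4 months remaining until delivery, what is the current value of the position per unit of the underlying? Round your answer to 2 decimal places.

CHF 5.77

Current fair forward for the remaining 4 months: F = S·e^((r − q)·T), (r − q) = 0.0102 − 0.0571 = -0.0469
F = 268.52 · e^(-0.0469 × 4/12) = 268.52 × 0.984488 = 264.3547
Value of long forward = (F − K)·e^(−rT) = (264.3547 − 258.57) · e^(−0.0102·4/12)
= 5.7847 × 0.996606 = 5.77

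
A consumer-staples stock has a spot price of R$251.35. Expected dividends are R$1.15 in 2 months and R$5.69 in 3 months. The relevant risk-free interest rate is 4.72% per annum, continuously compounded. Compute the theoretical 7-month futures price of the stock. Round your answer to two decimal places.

R$251.41

PV(dividends) I = 1.15·e^(−0.0472·2/12) + 5.69·e^(−0.0472·3/12)
I = 1.1410 + 5.6233 = 6.7643
F = (S − I)·e^(rT) = (251.35 − 6.7643) · e^(0.0472·7/12)
= 244.5857 · e^0.027533 = 244.5857 × 1.027916 = R$251.41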